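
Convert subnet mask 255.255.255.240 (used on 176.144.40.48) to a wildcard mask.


Subnet mask: 255.255.255.240
Wildcard = 255.255.255.255 - subnet mask
255 - 255 = 0
255 - 255 = 0
255 - 255 = 0
255 - 240 = 15
Wildcard: 0.0.0.15


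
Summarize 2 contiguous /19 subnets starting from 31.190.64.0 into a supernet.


Original prefix: /19
Number of subnets: 2 = 2^1
New prefix = 19 - 1 = 18
Supernet: 31.190.64.0/18


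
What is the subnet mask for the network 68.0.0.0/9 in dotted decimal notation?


/9 means 9 network bits, 23 host bits
Binary: 11111111100000000000000000000000
Mask: 255.128.0.0


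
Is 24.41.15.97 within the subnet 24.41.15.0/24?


Subnet network: 24.41.15.0
Test IP AND mask: 24.41.15.0
Yes, 24.41.15.97 is in 24.41.15.0/24


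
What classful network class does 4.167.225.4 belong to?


First octet: 4
Binary: 00000100
0xxxxxxx -> Class A (1-126)
Class A, default mask 255.0.0.0 (/8)


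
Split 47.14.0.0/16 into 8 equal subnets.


New prefix = 16 + 3 = 19
Each subnet has 8192 addresses
  47.14.0.0/19
  47.14.32.0/19
  47.14.64.0/19
  47.14.96.0/19
  47.14.128.0/19
  47.14.160.0/19
  47.14.192.0/19
  47.14.224.0/19
Subnets: 47.14.0.0/19, 47.14.32.0/19, 47.14.64.0/19, 47.14.96.0/19, 47.14.128.0/19, 47.14.160.0/19, 47.14.192.0/19, 47.14.224.0/19


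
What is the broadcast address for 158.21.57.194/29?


Network: 158.21.57.192/29
Host bits = 3
Set all host bits to 1:
Broadcast: 158.21.57.199


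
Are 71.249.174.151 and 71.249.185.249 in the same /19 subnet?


Mask: 255.255.224.0
71.249.174.151 AND mask = 71.249.160.0
71.249.185.249 AND mask = 71.249.160.0
Yes, same subnet (71.249.160.0)


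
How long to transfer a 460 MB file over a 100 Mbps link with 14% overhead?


Effective throughput = 100 * (1 - 14/100) = 86 Mbps
File size in Mb = 460 * 8 = 3680 Mb
Time = 3680 / 86
Time = 42.7907 seconds


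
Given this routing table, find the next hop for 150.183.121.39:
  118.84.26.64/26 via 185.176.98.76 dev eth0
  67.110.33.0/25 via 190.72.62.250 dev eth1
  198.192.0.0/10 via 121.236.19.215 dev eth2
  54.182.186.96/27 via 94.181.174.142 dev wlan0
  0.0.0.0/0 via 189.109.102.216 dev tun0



Longest prefix match for 150.183.121.39:
  /26 118.84.26.64: no
  /25 67.110.33.0: no
  /10 198.192.0.0: no
  /27 54.182.186.96: no
  /0 0.0.0.0: MATCH
Selected: next-hop 189.109.102.216 via tun0 (matched /0)


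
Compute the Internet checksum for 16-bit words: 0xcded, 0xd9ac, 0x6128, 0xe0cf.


Sum all words (with carry folding):
+ 0xcded = 0xcded
+ 0xd9ac = 0xa79a
+ 0x6128 = 0x08c3
+ 0xe0cf = 0xe992
One's complement: ~0xe992
Checksum = 0x166d


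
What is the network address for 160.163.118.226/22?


IP:   10100000.10100011.01110110.11100010
Mask: 11111111.11111111.11111100.00000000
AND operation:
Net:  10100000.10100011.01110100.00000000
Network: 160.163.116.0/22


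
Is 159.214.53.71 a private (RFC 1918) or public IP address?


RFC 1918 private ranges:
  10.0.0.0/8 (10.0.0.0 - 10.255.255.255)
  172.16.0.0/12 (172.16.0.0 - 172.31.255.255)
  192.168.0.0/16 (192.168.0.0 - 192.168.255.255)
Public (not in any RFC 1918 range)


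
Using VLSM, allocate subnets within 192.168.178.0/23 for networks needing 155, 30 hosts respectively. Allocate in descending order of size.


155 hosts -> /24 (254 usable): 192.168.178.0/24
30 hosts -> /27 (30 usable): 192.168.179.0/27
Allocation: 192.168.178.0/24 (155 hosts, 254 usable); 192.168.179.0/27 (30 hosts, 30 usable)


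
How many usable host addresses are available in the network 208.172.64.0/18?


Host bits = 32 - 18 = 14
Total addresses = 2^14 = 16384
Usable = total - 2 (network and broadcast)
Usable hosts: 16382


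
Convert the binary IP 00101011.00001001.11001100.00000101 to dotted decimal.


00101011 = 43
00001001 = 9
11001100 = 204
00000101 = 5
IP: 43.9.204.5


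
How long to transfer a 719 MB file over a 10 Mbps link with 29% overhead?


Effective throughput = 10 * (1 - 29/100) = 7.1 Mbps
File size in Mb = 719 * 8 = 5752 Mb
Time = 5752 / 7.1
Time = 810.1408 seconds


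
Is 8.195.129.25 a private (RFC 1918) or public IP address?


RFC 1918 private ranges:
  10.0.0.0/8 (10.0.0.0 - 10.255.255.255)
  172.16.0.0/12 (172.16.0.0 - 172.31.255.255)
  192.168.0.0/16 (192.168.0.0 - 192.168.255.255)
Public (not in any RFC 1918 range)


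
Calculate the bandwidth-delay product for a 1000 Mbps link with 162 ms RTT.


BDP = bandwidth * RTT
= 1000 Mbps * 162 ms
= 1000 * 1e6 * 162 / 1000 bits
= 162000000 bits
= 20250000 bytes
= 19775.3906 KB
BDP = 162000000 bits (20250000 bytes)


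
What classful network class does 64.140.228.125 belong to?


First octet: 64
Binary: 01000000
0xxxxxxx -> Class A (1-126)
Class A, default mask 255.0.0.0 (/8)


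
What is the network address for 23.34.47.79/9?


IP:   00010111.00100010.00101111.01001111
Mask: 11111111.10000000.00000000.00000000
AND operation:
Net:  00010111.00000000.00000000.00000000
Network: 23.0.0.0/9


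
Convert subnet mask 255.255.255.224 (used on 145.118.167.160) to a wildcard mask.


Subnet mask: 255.255.255.224
Wildcard = 255.255.255.255 - subnet mask
255 - 255 = 0
255 - 255 = 0
255 - 255 = 0
255 - 224 = 31
Wildcard: 0.0.0.31


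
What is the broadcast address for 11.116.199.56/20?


Network: 11.116.192.0/20
Host bits = 12
Set all host bits to 1:
Broadcast: 11.116.207.255


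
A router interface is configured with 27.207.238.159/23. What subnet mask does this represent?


/23 means 23 network bits, 9 host bits
Binary: 11111111111111111111111000000000
Mask: 255.255.254.0


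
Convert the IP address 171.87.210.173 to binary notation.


171 = 10101011
87 = 01010111
210 = 11010010
173 = 10101101
Binary: 10101011.01010111.11010010.10101101


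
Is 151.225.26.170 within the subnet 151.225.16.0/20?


Subnet network: 151.225.16.0
Test IP AND mask: 151.225.16.0
Yes, 151.225.26.170 is in 151.225.16.0/20


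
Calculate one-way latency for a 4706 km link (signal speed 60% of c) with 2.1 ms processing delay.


Speed = 0.6 * 3e5 km/s = 180000 km/s
Propagation delay = 4706 / 180000 = 0.0261 s = 26.1444 ms
Processing delay = 2.1 ms
Total one-way latency = 28.2444 ms


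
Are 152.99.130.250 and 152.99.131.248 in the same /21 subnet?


Mask: 255.255.248.0
152.99.130.250 AND mask = 152.99.128.0
152.99.131.248 AND mask = 152.99.128.0
Yes, same subnet (152.99.128.0)


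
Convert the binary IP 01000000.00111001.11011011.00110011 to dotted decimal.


01000000 = 64
00111001 = 57
11011011 = 219
00110011 = 51
IP: 64.57.219.51


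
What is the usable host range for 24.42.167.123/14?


Network: 24.40.0.0
Broadcast: 24.43.255.255
First usable = network + 1
Last usable = broadcast - 1
Range: 24.40.0.1 to 24.43.255.254


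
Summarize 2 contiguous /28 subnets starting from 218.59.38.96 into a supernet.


Original prefix: /28
Number of subnets: 2 = 2^1
New prefix = 28 - 1 = 27
Supernet: 218.59.38.96/27


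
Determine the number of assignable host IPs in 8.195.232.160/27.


Host bits = 32 - 27 = 5
Total addresses = 2^5 = 32
Usable = total - 2 (network and broadcast)
Usable hosts: 30


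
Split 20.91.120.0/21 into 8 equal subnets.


New prefix = 21 + 3 = 24
Each subnet has 256 addresses
  20.91.120.0/24
  20.91.121.0/24
  20.91.122.0/24
  20.91.123.0/24
  20.91.124.0/24
  20.91.125.0/24
  20.91.126.0/24
  20.91.127.0/24
Subnets: 20.91.120.0/24, 20.91.121.0/24, 20.91.122.0/24, 20.91.123.0/24, 20.91.124.0/24, 20.91.125.0/24, 20.91.126.0/24, 20.91.127.0/24


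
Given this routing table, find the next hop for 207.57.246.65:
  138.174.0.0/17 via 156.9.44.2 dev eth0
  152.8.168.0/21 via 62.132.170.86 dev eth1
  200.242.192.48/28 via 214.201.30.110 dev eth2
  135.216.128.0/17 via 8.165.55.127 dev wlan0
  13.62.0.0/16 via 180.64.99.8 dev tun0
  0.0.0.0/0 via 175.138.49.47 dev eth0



Longest prefix match for 207.57.246.65:
  /17 138.174.0.0: no
  /21 152.8.168.0: no
  /28 200.242.192.48: no
  /17 135.216.128.0: no
  /16 13.62.0.0: no
  /0 0.0.0.0: MATCH
Selected: next-hop 175.138.49.47 via eth0 (matched /0)


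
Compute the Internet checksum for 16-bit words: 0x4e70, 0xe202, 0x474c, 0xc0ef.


Sum all words (with carry folding):
+ 0x4e70 = 0x4e70
+ 0xe202 = 0x3073
+ 0x474c = 0x77bf
+ 0xc0ef = 0x38af
One's complement: ~0x38af
Checksum = 0xc750


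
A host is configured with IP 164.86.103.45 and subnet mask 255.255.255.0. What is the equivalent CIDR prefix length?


Binary: 11111111.11111111.11111111.00000000
Count leading 1s
Prefix: /24


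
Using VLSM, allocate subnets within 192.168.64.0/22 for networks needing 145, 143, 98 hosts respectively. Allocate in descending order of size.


145 hosts -> /24 (254 usable): 192.168.64.0/24
143 hosts -> /24 (254 usable): 192.168.65.0/24
98 hosts -> /25 (126 usable): 192.168.66.0/25
Allocation: 192.168.64.0/24 (145 hosts, 254 usable); 192.168.65.0/24 (143 hosts, 254 usable); 192.168.66.0/25 (98 hosts, 126 usable)


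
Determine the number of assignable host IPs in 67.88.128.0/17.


Host bits = 32 - 17 = 15
Total addresses = 2^15 = 32768
Usable = total - 2 (network and broadcast)
Usable hosts: 32766


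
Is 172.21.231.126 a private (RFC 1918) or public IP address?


RFC 1918 private ranges:
  10.0.0.0/8 (10.0.0.0 - 10.255.255.255)
  172.16.0.0/12 (172.16.0.0 - 172.31.255.255)
  192.168.0.0/16 (192.168.0.0 - 192.168.255.255)
Private (in 172.16.0.0/12)


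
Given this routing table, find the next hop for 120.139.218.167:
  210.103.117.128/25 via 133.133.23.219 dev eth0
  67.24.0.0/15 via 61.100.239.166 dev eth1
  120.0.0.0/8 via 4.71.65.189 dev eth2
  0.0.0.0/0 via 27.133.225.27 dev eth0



Longest prefix match for 120.139.218.167:
  /25 210.103.117.128: no
  /15 67.24.0.0: no
  /8 120.0.0.0: MATCH
  /0 0.0.0.0: MATCH
Selected: next-hop 4.71.65.189 via eth2 (matched /8)


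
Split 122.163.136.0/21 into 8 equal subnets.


New prefix = 21 + 3 = 24
Each subnet has 256 addresses
  122.163.136.0/24
  122.163.137.0/24
  122.163.138.0/24
  122.163.139.0/24
  122.163.140.0/24
  122.163.141.0/24
  122.163.142.0/24
  122.163.143.0/24
Subnets: 122.163.136.0/24, 122.163.137.0/24, 122.163.138.0/24, 122.163.139.0/24, 122.163.140.0/24, 122.163.141.0/24, 122.163.142.0/24, 122.163.143.0/24


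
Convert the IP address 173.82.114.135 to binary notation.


173 = 10101101
82 = 01010010
114 = 01110010
135 = 10000111
Binary: 10101101.01010010.01110010.10000111


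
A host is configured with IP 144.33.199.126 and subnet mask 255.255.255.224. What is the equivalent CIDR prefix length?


Binary: 11111111.11111111.11111111.11100000
Count leading 1s
Prefix: /27


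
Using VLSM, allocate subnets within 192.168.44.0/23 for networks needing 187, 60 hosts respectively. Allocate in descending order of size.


187 hosts -> /24 (254 usable): 192.168.44.0/24
60 hosts -> /26 (62 usable): 192.168.45.0/26
Allocation: 192.168.44.0/24 (187 hosts, 254 usable); 192.168.45.0/26 (60 hosts, 62 usable)


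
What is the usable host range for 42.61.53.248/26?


Network: 42.61.53.192
Broadcast: 42.61.53.255
First usable = network + 1
Last usable = broadcast - 1
Range: 42.61.53.193 to 42.61.53.254


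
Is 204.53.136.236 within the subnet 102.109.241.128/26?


Subnet network: 102.109.241.128
Test IP AND mask: 204.53.136.192
No, 204.53.136.236 is not in 102.109.241.128/26


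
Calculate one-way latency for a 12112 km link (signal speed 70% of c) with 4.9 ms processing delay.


Speed = 0.7 * 3e5 km/s = 210000 km/s
Propagation delay = 12112 / 210000 = 0.0577 s = 57.6762 ms
Processing delay = 4.9 ms
Total one-way latency = 62.5762 ms


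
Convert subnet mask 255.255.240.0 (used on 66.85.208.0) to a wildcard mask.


Subnet mask: 255.255.240.0
Wildcard = 255.255.255.255 - subnet mask
255 - 255 = 0
255 - 255 = 0
255 - 240 = 15
255 - 0 = 255
Wildcard: 0.0.15.255


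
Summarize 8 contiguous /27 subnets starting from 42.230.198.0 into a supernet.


Original prefix: /27
Number of subnets: 8 = 2^3
New prefix = 27 - 3 = 24
Supernet: 42.230.198.0/24


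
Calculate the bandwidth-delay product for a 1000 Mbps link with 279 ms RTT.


BDP = bandwidth * RTT
= 1000 Mbps * 279 ms
= 1000 * 1e6 * 279 / 1000 bits
= 279000000 bits
= 34875000 bytes
= 34057.6172 KB
BDP = 279000000 bits (34875000 bytes)


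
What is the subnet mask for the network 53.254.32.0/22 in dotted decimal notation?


/22 means 22 network bits, 10 host bits
Binary: 11111111111111111111110000000000
Mask: 255.255.252.0


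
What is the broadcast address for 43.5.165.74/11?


Network: 43.0.0.0/11
Host bits = 21
Set all host bits to 1:
Broadcast: 43.31.255.255


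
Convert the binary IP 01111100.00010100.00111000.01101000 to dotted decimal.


01111100 = 124
00010100 = 20
00111000 = 56
01101000 = 104
IP: 124.20.56.104


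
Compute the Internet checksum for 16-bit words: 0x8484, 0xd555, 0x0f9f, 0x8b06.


Sum all words (with carry folding):
+ 0x8484 = 0x8484
+ 0xd555 = 0x59da
+ 0x0f9f = 0x6979
+ 0x8b06 = 0xf47f
One's complement: ~0xf47f
Checksum = 0x0b80


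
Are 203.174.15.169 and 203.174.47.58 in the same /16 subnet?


Mask: 255.255.0.0
203.174.15.169 AND mask = 203.174.0.0
203.174.47.58 AND mask = 203.174.0.0
Yes, same subnet (203.174.0.0)


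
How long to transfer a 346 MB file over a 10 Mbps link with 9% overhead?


Effective throughput = 10 * (1 - 9/100) = 9.1 Mbps
File size in Mb = 346 * 8 = 2768 Mb
Time = 2768 / 9.1
Time = 304.1758 seconds


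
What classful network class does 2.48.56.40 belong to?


First octet: 2
Binary: 00000010
0xxxxxxx -> Class A (1-126)
Class A, default mask 255.0.0.0 (/8)


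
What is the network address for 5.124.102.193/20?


IP:   00000101.01111100.01100110.11000001
Mask: 11111111.11111111.11110000.00000000
AND operation:
Net:  00000101.01111100.01100000.00000000
Network: 5.124.96.0/20


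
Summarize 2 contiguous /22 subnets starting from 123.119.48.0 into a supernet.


Original prefix: /22
Number of subnets: 2 = 2^1
New prefix = 22 - 1 = 21
Supernet: 123.119.48.0/21


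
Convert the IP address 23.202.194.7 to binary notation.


23 = 00010111
202 = 11001010
194 = 11000010
7 = 00000111
Binary: 00010111.11001010.11000010.00000111


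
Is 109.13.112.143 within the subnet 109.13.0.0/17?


Subnet network: 109.13.0.0
Test IP AND mask: 109.13.0.0
Yes, 109.13.112.143 is in 109.13.0.0/17


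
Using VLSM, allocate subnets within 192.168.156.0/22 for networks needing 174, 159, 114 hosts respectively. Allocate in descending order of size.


174 hosts -> /24 (254 usable): 192.168.156.0/24
159 hosts -> /24 (254 usable): 192.168.157.0/24
114 hosts -> /25 (126 usable): 192.168.158.0/25
Allocation: 192.168.156.0/24 (174 hosts, 254 usable); 192.168.157.0/24 (159 hosts, 254 usable); 192.168.158.0/25 (114 hosts, 126 usable)


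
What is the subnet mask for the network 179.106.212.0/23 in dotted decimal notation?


/23 means 23 network bits, 9 host bits
Binary: 11111111111111111111111000000000
Mask: 255.255.254.0


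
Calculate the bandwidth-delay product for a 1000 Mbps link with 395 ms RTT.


BDP = bandwidth * RTT
= 1000 Mbps * 395 ms
= 1000 * 1e6 * 395 / 1000 bits
= 395000000 bits
= 49375000 bytes
= 48217.7734 KB
BDP = 395000000 bits (49375000 bytes)


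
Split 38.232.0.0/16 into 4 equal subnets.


New prefix = 16 + 2 = 18
Each subnet has 16384 addresses
  38.232.0.0/18
  38.232.64.0/18
  38.232.128.0/18
  38.232.192.0/18
Subnets: 38.232.0.0/18, 38.232.64.0/18, 38.232.128.0/18, 38.232.192.0/18


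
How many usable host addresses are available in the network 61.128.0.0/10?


Host bits = 32 - 10 = 22
Total addresses = 2^22 = 4194304
Usable = total - 2 (network and broadcast)
Usable hosts: 4194302


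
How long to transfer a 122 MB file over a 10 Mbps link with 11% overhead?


Effective throughput = 10 * (1 - 11/100) = 8.9 Mbps
File size in Mb = 122 * 8 = 976 Mb
Time = 976 / 8.9
Time = 109.6629 seconds


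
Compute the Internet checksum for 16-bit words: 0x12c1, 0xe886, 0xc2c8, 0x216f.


Sum all words (with carry folding):
+ 0x12c1 = 0x12c1
+ 0xe886 = 0xfb47
+ 0xc2c8 = 0xbe10
+ 0x216f = 0xdf7f
One's complement: ~0xdf7f
Checksum = 0x2080


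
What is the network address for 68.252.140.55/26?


IP:   01000100.11111100.10001100.00110111
Mask: 11111111.11111111.11111111.11000000
AND operation:
Net:  01000100.11111100.10001100.00000000
Network: 68.252.140.0/26


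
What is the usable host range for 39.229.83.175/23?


Network: 39.229.82.0
Broadcast: 39.229.83.255
First usable = network + 1
Last usable = broadcast - 1
Range: 39.229.82.1 to 39.229.83.254


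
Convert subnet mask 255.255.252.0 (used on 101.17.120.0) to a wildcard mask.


Subnet mask: 255.255.252.0
Wildcard = 255.255.255.255 - subnet mask
255 - 255 = 0
255 - 255 = 0
255 - 252 = 3
255 - 0 = 255
Wildcard: 0.0.3.255


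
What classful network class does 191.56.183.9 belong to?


First octet: 191
Binary: 10111111
10xxxxxx -> Class B (128-191)
Class B, default mask 255.255.0.0 (/16)


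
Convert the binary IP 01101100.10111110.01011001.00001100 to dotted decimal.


01101100 = 108
10111110 = 190
01011001 = 89
00001100 = 12
IP: 108.190.89.12


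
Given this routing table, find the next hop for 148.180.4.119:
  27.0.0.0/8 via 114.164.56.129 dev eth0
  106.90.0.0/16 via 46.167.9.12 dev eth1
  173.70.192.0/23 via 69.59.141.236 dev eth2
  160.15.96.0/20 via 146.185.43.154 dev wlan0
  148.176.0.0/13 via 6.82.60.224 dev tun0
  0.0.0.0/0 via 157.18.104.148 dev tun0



Longest prefix match for 148.180.4.119:
  /8 27.0.0.0: no
  /16 106.90.0.0: no
  /23 173.70.192.0: no
  /20 160.15.96.0: no
  /13 148.176.0.0: MATCH
  /0 0.0.0.0: MATCH
Selected: next-hop 6.82.60.224 via tun0 (matched /13)


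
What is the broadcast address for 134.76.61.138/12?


Network: 134.64.0.0/12
Host bits = 20
Set all host bits to 1:
Broadcast: 134.79.255.255


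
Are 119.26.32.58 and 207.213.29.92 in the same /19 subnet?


Mask: 255.255.224.0
119.26.32.58 AND mask = 119.26.32.0
207.213.29.92 AND mask = 207.213.0.0
No, different subnets (119.26.32.0 vs 207.213.0.0)


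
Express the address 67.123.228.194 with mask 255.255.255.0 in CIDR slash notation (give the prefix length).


Binary: 11111111.11111111.11111111.00000000
Count leading 1s
Prefix: /24


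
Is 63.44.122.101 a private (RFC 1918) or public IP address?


RFC 1918 private ranges:
  10.0.0.0/8 (10.0.0.0 - 10.255.255.255)
  172.16.0.0/12 (172.16.0.0 - 172.31.255.255)
  192.168.0.0/16 (192.168.0.0 - 192.168.255.255)
Public (not in any RFC 1918 range)


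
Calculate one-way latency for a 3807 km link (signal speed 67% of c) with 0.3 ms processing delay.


Speed = 0.67 * 3e5 km/s = 201000 km/s
Propagation delay = 3807 / 201000 = 0.0189 s = 18.9403 ms
Processing delay = 0.3 ms
Total one-way latency = 19.2403 ms


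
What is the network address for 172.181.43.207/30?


IP:   10101100.10110101.00101011.11001111
Mask: 11111111.11111111.11111111.11111100
AND operation:
Net:  10101100.10110101.00101011.11001100
Network: 172.181.43.204/30


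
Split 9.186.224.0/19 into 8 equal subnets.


New prefix = 19 + 3 = 22
Each subnet has 1024 addresses
  9.186.224.0/22
  9.186.228.0/22
  9.186.232.0/22
  9.186.236.0/22
  9.186.240.0/22
  9.186.244.0/22
  9.186.248.0/22
  9.186.252.0/22
Subnets: 9.186.224.0/22, 9.186.228.0/22, 9.186.232.0/22, 9.186.236.0/22, 9.186.240.0/22, 9.186.244.0/22, 9.186.248.0/22, 9.186.252.0/22


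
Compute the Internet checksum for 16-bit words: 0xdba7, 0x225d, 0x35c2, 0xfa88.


Sum all words (with carry folding):
+ 0xdba7 = 0xdba7
+ 0x225d = 0xfe04
+ 0x35c2 = 0x33c7
+ 0xfa88 = 0x2e50
One's complement: ~0x2e50
Checksum = 0xd1af


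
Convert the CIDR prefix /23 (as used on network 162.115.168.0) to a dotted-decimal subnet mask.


/23 means 23 network bits, 9 host bits
Binary: 11111111111111111111111000000000
Mask: 255.255.254.0


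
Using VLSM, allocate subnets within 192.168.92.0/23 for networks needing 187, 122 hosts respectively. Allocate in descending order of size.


187 hosts -> /24 (254 usable): 192.168.92.0/24
122 hosts -> /25 (126 usable): 192.168.93.0/25
Allocation: 192.168.92.0/24 (187 hosts, 254 usable); 192.168.93.0/25 (122 hosts, 126 usable)


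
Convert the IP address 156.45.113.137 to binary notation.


156 = 10011100
45 = 00101101
113 = 01110001
137 = 10001001
Binary: 10011100.00101101.01110001.10001001


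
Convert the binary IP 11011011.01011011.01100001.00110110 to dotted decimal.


11011011 = 219
01011011 = 91
01100001 = 97
00110110 = 54
IP: 219.91.97.54


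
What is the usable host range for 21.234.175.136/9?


Network: 21.128.0.0
Broadcast: 21.255.255.255
First usable = network + 1
Last usable = broadcast - 1
Range: 21.128.0.1 to 21.255.255.254


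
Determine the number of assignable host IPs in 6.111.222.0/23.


Host bits = 32 - 23 = 9
Total addresses = 2^9 = 512
Usable = total - 2 (network and broadcast)
Usable hosts: 510


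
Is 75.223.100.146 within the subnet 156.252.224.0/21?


Subnet network: 156.252.224.0
Test IP AND mask: 75.223.96.0
No, 75.223.100.146 is not in 156.252.224.0/21


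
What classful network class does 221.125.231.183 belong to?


First octet: 221
Binary: 11011101
110xxxxx -> Class C (192-223)
Class C, default mask 255.255.255.0 (/24)


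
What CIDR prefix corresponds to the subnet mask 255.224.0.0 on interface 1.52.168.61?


Binary: 11111111.11100000.00000000.00000000
Count leading 1s
Prefix: /11


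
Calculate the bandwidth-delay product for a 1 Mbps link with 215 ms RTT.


BDP = bandwidth * RTT
= 1 Mbps * 215 ms
= 1 * 1e6 * 215 / 1000 bits
= 215000 bits
= 26875 bytes
= 26.2451 KB
BDP = 215000 bits (26875 bytes)


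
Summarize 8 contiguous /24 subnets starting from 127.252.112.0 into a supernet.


Original prefix: /24
Number of subnets: 8 = 2^3
New prefix = 24 - 3 = 21
Supernet: 127.252.112.0/21


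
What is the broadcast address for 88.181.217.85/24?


Network: 88.181.217.0/24
Host bits = 8
Set all host bits to 1:
Broadcast: 88.181.217.255


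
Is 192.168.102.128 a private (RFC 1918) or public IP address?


RFC 1918 private ranges:
  10.0.0.0/8 (10.0.0.0 - 10.255.255.255)
  172.16.0.0/12 (172.16.0.0 - 172.31.255.255)
  192.168.0.0/16 (192.168.0.0 - 192.168.255.255)
Private (in 192.168.0.0/16)


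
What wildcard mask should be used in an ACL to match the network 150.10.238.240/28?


Subnet mask: 255.255.255.240
Wildcard = 255.255.255.255 - subnet mask
255 - 255 = 0
255 - 255 = 0
255 - 255 = 0
255 - 240 = 15
Wildcard: 0.0.0.15


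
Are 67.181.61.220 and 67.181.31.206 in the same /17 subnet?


Mask: 255.255.128.0
67.181.61.220 AND mask = 67.181.0.0
67.181.31.206 AND mask = 67.181.0.0
Yes, same subnet (67.181.0.0)


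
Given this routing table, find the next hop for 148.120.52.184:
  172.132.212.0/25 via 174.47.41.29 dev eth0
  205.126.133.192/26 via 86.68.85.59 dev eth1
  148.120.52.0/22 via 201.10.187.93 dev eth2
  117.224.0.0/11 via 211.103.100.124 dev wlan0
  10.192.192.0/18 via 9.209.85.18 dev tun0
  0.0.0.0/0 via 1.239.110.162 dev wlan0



Longest prefix match for 148.120.52.184:
  /25 172.132.212.0: no
  /26 205.126.133.192: no
  /22 148.120.52.0: MATCH
  /11 117.224.0.0: no
  /18 10.192.192.0: no
  /0 0.0.0.0: MATCH
Selected: next-hop 201.10.187.93 via eth2 (matched /22)


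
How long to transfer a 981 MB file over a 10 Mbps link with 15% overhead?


Effective throughput = 10 * (1 - 15/100) = 8.5 Mbps
File size in Mb = 981 * 8 = 7848 Mb
Time = 7848 / 8.5
Time = 923.2941 seconds


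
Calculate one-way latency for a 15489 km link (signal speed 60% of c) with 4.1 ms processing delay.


Speed = 0.6 * 3e5 km/s = 180000 km/s
Propagation delay = 15489 / 180000 = 0.0861 s = 86.05 ms
Processing delay = 4.1 ms
Total one-way latency = 90.15 ms


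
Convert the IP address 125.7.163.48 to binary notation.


125 = 01111101
7 = 00000111
163 = 10100011
48 = 00110000
Binary: 01111101.00000111.10100011.00110000


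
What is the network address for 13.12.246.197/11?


IP:   00001101.00001100.11110110.11000101
Mask: 11111111.11100000.00000000.00000000
AND operation:
Net:  00001101.00000000.00000000.00000000
Network: 13.0.0.0/11


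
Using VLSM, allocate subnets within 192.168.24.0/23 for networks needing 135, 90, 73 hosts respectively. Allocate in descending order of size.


135 hosts -> /24 (254 usable): 192.168.24.0/24
90 hosts -> /25 (126 usable): 192.168.25.0/25
73 hosts -> /25 (126 usable): 192.168.25.128/25
Allocation: 192.168.24.0/24 (135 hosts, 254 usable); 192.168.25.0/25 (90 hosts, 126 usable); 192.168.25.128/25 (73 hosts, 126 usable)


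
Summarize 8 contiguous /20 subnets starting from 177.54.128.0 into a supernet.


Original prefix: /20
Number of subnets: 8 = 2^3
New prefix = 20 - 3 = 17
Supernet: 177.54.128.0/17


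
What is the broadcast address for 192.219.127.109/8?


Network: 192.0.0.0/8
Host bits = 24
Set all host bits to 1:
Broadcast: 192.255.255.255


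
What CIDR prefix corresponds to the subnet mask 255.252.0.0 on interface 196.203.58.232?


Binary: 11111111.11111100.00000000.00000000
Count leading 1s
Prefix: /14


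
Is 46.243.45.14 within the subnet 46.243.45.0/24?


Subnet network: 46.243.45.0
Test IP AND mask: 46.243.45.0
Yes, 46.243.45.14 is in 46.243.45.0/24


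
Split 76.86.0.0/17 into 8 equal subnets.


New prefix = 17 + 3 = 20
Each subnet has 4096 addresses
  76.86.0.0/20
  76.86.16.0/20
  76.86.32.0/20
  76.86.48.0/20
  76.86.64.0/20
  76.86.80.0/20
  76.86.96.0/20
  76.86.112.0/20
Subnets: 76.86.0.0/20, 76.86.16.0/20, 76.86.32.0/20, 76.86.48.0/20, 76.86.64.0/20, 76.86.80.0/20, 76.86.96.0/20, 76.86.112.0/20


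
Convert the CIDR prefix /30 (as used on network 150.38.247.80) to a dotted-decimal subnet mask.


/30 means 30 network bits, 2 host bits
Binary: 11111111111111111111111111111100
Mask: 255.255.255.252


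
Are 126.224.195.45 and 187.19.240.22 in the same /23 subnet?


Mask: 255.255.254.0
126.224.195.45 AND mask = 126.224.194.0
187.19.240.22 AND mask = 187.19.240.0
No, different subnets (126.224.194.0 vs 187.19.240.0)


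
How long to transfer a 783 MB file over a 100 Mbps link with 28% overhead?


Effective throughput = 100 * (1 - 28/100) = 72 Mbps
File size in Mb = 783 * 8 = 6264 Mb
Time = 6264 / 72
Time = 87 seconds


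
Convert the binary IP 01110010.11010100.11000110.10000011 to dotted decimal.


01110010 = 114
11010100 = 212
11000110 = 198
10000011 = 131
IP: 114.212.198.131


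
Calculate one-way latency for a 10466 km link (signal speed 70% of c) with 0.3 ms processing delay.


Speed = 0.7 * 3e5 km/s = 210000 km/s
Propagation delay = 10466 / 210000 = 0.0498 s = 49.8381 ms
Processing delay = 0.3 ms
Total one-way latency = 50.1381 ms


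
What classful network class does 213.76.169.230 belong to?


First octet: 213
Binary: 11010101
110xxxxx -> Class C (192-223)
Class C, default mask 255.255.255.0 (/24)


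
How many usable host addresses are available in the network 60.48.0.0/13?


Host bits = 32 - 13 = 19
Total addresses = 2^19 = 524288
Usable = total - 2 (network and broadcast)
Usable hosts: 524286


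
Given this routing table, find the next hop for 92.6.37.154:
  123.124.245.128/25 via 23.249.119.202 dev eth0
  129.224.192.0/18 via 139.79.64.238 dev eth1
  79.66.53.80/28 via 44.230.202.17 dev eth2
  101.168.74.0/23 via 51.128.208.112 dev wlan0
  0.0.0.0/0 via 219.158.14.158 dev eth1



Longest prefix match for 92.6.37.154:
  /25 123.124.245.128: no
  /18 129.224.192.0: no
  /28 79.66.53.80: no
  /23 101.168.74.0: no
  /0 0.0.0.0: MATCH
Selected: next-hop 219.158.14.158 via eth1 (matched /0)


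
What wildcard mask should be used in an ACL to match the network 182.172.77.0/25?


Subnet mask: 255.255.255.128
Wildcard = 255.255.255.255 - subnet mask
255 - 255 = 0
255 - 255 = 0
255 - 255 = 0
255 - 128 = 127
Wildcard: 0.0.0.127


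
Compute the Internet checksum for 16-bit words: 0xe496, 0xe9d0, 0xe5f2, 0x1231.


Sum all words (with carry folding):
+ 0xe496 = 0xe496
+ 0xe9d0 = 0xce67
+ 0xe5f2 = 0xb45a
+ 0x1231 = 0xc68b
One's complement: ~0xc68b
Checksum = 0x3974


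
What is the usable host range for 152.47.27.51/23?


Network: 152.47.26.0
Broadcast: 152.47.27.255
First usable = network + 1
Last usable = broadcast - 1
Range: 152.47.26.1 to 152.47.27.254


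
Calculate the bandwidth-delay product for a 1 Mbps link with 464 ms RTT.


BDP = bandwidth * RTT
= 1 Mbps * 464 ms
= 1 * 1e6 * 464 / 1000 bits
= 464000 bits
= 58000 bytes
= 56.6406 KB
BDP = 464000 bits (58000 bytes)


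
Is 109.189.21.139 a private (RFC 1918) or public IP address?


RFC 1918 private ranges:
  10.0.0.0/8 (10.0.0.0 - 10.255.255.255)
  172.16.0.0/12 (172.16.0.0 - 172.31.255.255)
  192.168.0.0/16 (192.168.0.0 - 192.168.255.255)
Public (not in any RFC 1918 range)


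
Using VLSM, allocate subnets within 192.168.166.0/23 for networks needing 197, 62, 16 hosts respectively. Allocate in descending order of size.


197 hosts -> /24 (254 usable): 192.168.166.0/24
62 hosts -> /26 (62 usable): 192.168.167.0/26
16 hosts -> /27 (30 usable): 192.168.167.64/27
Allocation: 192.168.166.0/24 (197 hosts, 254 usable); 192.168.167.0/26 (62 hosts, 62 usable); 192.168.167.64/27 (16 hosts, 30 usable)


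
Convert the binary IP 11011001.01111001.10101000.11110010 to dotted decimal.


11011001 = 217
01111001 = 121
10101000 = 168
11110010 = 242
IP: 217.121.168.242


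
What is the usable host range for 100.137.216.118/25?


Network: 100.137.216.0
Broadcast: 100.137.216.127
First usable = network + 1
Last usable = broadcast - 1
Range: 100.137.216.1 to 100.137.216.126


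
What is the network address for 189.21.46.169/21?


IP:   10111101.00010101.00101110.10101001
Mask: 11111111.11111111.11111000.00000000
AND operation:
Net:  10111101.00010101.00101000.00000000
Network: 189.21.40.0/21


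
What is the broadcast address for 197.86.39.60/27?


Network: 197.86.39.32/27
Host bits = 5
Set all host bits to 1:
Broadcast: 197.86.39.63


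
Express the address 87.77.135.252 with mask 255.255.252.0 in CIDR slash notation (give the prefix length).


Binary: 11111111.11111111.11111100.00000000
Count leading 1s
Prefix: /22


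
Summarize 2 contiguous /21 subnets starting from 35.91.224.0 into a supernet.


Original prefix: /21
Number of subnets: 2 = 2^1
New prefix = 21 - 1 = 20
Supernet: 35.91.224.0/20


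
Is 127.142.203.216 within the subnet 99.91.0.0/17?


Subnet network: 99.91.0.0
Test IP AND mask: 127.142.128.0
No, 127.142.203.216 is not in 99.91.0.0/17


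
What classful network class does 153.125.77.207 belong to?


First octet: 153
Binary: 10011001
10xxxxxx -> Class B (128-191)
Class B, default mask 255.255.0.0 (/16)


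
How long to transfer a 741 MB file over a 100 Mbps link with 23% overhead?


Effective throughput = 100 * (1 - 23/100) = 77 Mbps
File size in Mb = 741 * 8 = 5928 Mb
Time = 5928 / 77
Time = 76.987 seconds


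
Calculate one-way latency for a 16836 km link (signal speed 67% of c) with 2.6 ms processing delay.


Speed = 0.67 * 3e5 km/s = 201000 km/s
Propagation delay = 16836 / 201000 = 0.0838 s = 83.7612 ms
Processing delay = 2.6 ms
Total one-way latency = 86.3612 ms


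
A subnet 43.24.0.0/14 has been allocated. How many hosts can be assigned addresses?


Host bits = 32 - 14 = 18
Total addresses = 2^18 = 262144
Usable = total - 2 (network and broadcast)
Usable hosts: 262142


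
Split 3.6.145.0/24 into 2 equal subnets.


New prefix = 24 + 1 = 25
Each subnet has 128 addresses
  3.6.145.0/25
  3.6.145.128/25
Subnets: 3.6.145.0/25, 3.6.145.128/25


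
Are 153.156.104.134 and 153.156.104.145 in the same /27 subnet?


Mask: 255.255.255.224
153.156.104.134 AND mask = 153.156.104.128
153.156.104.145 AND mask = 153.156.104.128
Yes, same subnet (153.156.104.128)


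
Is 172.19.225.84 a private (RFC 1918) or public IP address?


RFC 1918 private ranges:
  10.0.0.0/8 (10.0.0.0 - 10.255.255.255)
  172.16.0.0/12 (172.16.0.0 - 172.31.255.255)
  192.168.0.0/16 (192.168.0.0 - 192.168.255.255)
Private (in 172.16.0.0/12)


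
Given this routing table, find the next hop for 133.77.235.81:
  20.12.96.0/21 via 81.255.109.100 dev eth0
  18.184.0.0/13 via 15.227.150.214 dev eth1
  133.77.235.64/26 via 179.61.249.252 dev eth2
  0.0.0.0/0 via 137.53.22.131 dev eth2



Longest prefix match for 133.77.235.81:
  /21 20.12.96.0: no
  /13 18.184.0.0: no
  /26 133.77.235.64: MATCH
  /0 0.0.0.0: MATCH
Selected: next-hop 179.61.249.252 via eth2 (matched /26)


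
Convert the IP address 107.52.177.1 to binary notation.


107 = 01101011
52 = 00110100
177 = 10110001
1 = 00000001
Binary: 01101011.00110100.10110001.00000001


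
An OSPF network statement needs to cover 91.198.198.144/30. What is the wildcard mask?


Subnet mask: 255.255.255.252
Wildcard = 255.255.255.255 - subnet mask
255 - 255 = 0
255 - 255 = 0
255 - 255 = 0
255 - 252 = 3
Wildcard: 0.0.0.3


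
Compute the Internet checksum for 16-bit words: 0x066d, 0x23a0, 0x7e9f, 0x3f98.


Sum all words (with carry folding):
+ 0x066d = 0x066d
+ 0x23a0 = 0x2a0d
+ 0x7e9f = 0xa8ac
+ 0x3f98 = 0xe844
One's complement: ~0xe844
Checksum = 0x17bb


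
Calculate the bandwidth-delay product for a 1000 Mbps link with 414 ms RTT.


BDP = bandwidth * RTT
= 1000 Mbps * 414 ms
= 1000 * 1e6 * 414 / 1000 bits
= 414000000 bits
= 51750000 bytes
= 50537.1094 KB
BDP = 414000000 bits (51750000 bytes)


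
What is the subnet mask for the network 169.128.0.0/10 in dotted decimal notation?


/10 means 10 network bits, 22 host bits
Binary: 11111111110000000000000000000000
Mask: 255.192.0.0


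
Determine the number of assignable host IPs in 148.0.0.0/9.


Host bits = 32 - 9 = 23
Total addresses = 2^23 = 8388608
Usable = total - 2 (network and broadcast)
Usable hosts: 8388606


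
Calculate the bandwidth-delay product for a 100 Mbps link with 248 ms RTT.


BDP = bandwidth * RTT
= 100 Mbps * 248 ms
= 100 * 1e6 * 248 / 1000 bits
= 24800000 bits
= 3100000 bytes
= 3027.3438 KB
BDP = 24800000 bits (3100000 bytes)


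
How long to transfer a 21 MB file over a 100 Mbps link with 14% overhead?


Effective throughput = 100 * (1 - 14/100) = 86 Mbps
File size in Mb = 21 * 8 = 168 Mb
Time = 168 / 86
Time = 1.9535 seconds


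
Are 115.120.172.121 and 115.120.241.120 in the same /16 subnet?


Mask: 255.255.0.0
115.120.172.121 AND mask = 115.120.0.0
115.120.241.120 AND mask = 115.120.0.0
Yes, same subnet (115.120.0.0)


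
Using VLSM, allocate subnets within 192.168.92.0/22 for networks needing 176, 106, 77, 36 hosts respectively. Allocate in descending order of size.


176 hosts -> /24 (254 usable): 192.168.92.0/24
106 hosts -> /25 (126 usable): 192.168.93.0/25
77 hosts -> /25 (126 usable): 192.168.93.128/25
36 hosts -> /26 (62 usable): 192.168.94.0/26
Allocation: 192.168.92.0/24 (176 hosts, 254 usable); 192.168.93.0/25 (106 hosts, 126 usable); 192.168.93.128/25 (77 hosts, 126 usable); 192.168.94.0/26 (36 hosts, 62 usable)


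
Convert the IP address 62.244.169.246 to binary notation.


62 = 00111110
244 = 11110100
169 = 10101001
246 = 11110110
Binary: 00111110.11110100.10101001.11110110


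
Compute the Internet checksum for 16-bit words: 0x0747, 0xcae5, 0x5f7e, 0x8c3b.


Sum all words (with carry folding):
+ 0x0747 = 0x0747
+ 0xcae5 = 0xd22c
+ 0x5f7e = 0x31ab
+ 0x8c3b = 0xbde6
One's complement: ~0xbde6
Checksum = 0x4219


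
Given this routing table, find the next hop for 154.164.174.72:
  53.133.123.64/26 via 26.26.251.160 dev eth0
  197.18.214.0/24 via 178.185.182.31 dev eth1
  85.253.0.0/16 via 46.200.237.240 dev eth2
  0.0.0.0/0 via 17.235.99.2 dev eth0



Longest prefix match for 154.164.174.72:
  /26 53.133.123.64: no
  /24 197.18.214.0: no
  /16 85.253.0.0: no
  /0 0.0.0.0: MATCH
Selected: next-hop 17.235.99.2 via eth0 (matched /0)


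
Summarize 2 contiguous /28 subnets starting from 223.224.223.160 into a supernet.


Original prefix: /28
Number of subnets: 2 = 2^1
New prefix = 28 - 1 = 27
Supernet: 223.224.223.160/27


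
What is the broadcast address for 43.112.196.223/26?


Network: 43.112.196.192/26
Host bits = 6
Set all host bits to 1:
Broadcast: 43.112.196.255


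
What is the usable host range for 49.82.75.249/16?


Network: 49.82.0.0
Broadcast: 49.82.255.255
First usable = network + 1
Last usable = broadcast - 1
Range: 49.82.0.1 to 49.82.255.254


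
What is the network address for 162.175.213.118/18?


IP:   10100010.10101111.11010101.01110110
Mask: 11111111.11111111.11000000.00000000
AND operation:
Net:  10100010.10101111.11000000.00000000
Network: 162.175.192.0/18


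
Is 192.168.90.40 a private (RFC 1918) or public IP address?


RFC 1918 private ranges:
  10.0.0.0/8 (10.0.0.0 - 10.255.255.255)
  172.16.0.0/12 (172.16.0.0 - 172.31.255.255)
  192.168.0.0/16 (192.168.0.0 - 192.168.255.255)
Private (in 192.168.0.0/16)


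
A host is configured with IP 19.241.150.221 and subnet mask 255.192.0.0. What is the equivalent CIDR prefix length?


Binary: 11111111.11000000.00000000.00000000
Count leading 1s
Prefix: /10


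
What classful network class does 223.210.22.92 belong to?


First octet: 223
Binary: 11011111
110xxxxx -> Class C (192-223)
Class C, default mask 255.255.255.0 (/24)


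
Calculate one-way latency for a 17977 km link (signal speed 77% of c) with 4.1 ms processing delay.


Speed = 0.77 * 3e5 km/s = 231000 km/s
Propagation delay = 17977 / 231000 = 0.0778 s = 77.8225 ms
Processing delay = 4.1 ms
Total one-way latency = 81.9225 ms


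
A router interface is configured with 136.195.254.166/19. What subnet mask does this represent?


/19 means 19 network bits, 13 host bits
Binary: 11111111111111111110000000000000
Mask: 255.255.224.0


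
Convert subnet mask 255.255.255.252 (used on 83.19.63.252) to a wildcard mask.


Subnet mask: 255.255.255.252
Wildcard = 255.255.255.255 - subnet mask
255 - 255 = 0
255 - 255 = 0
255 - 255 = 0
255 - 252 = 3
Wildcard: 0.0.0.3


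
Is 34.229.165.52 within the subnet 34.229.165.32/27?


Subnet network: 34.229.165.32
Test IP AND mask: 34.229.165.32
Yes, 34.229.165.52 is in 34.229.165.32/27


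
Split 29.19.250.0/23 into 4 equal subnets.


New prefix = 23 + 2 = 25
Each subnet has 128 addresses
  29.19.250.0/25
  29.19.250.128/25
  29.19.251.0/25
  29.19.251.128/25
Subnets: 29.19.250.0/25, 29.19.250.128/25, 29.19.251.0/25, 29.19.251.128/25


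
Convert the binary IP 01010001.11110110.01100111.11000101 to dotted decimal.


01010001 = 81
11110110 = 246
01100111 = 103
11000101 = 197
IP: 81.246.103.197


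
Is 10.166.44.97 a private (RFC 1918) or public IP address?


RFC 1918 private ranges:
  10.0.0.0/8 (10.0.0.0 - 10.255.255.255)
  172.16.0.0/12 (172.16.0.0 - 172.31.255.255)
  192.168.0.0/16 (192.168.0.0 - 192.168.255.255)
Private (in 10.0.0.0/8)


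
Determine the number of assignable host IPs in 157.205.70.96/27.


Host bits = 32 - 27 = 5
Total addresses = 2^5 = 32
Usable = total - 2 (network and broadcast)
Usable hosts: 30


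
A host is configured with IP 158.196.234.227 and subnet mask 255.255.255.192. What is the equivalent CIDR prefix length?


Binary: 11111111.11111111.11111111.11000000
Count leading 1s
Prefix: /26


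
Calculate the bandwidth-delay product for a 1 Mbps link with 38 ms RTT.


BDP = bandwidth * RTT
= 1 Mbps * 38 ms
= 1 * 1e6 * 38 / 1000 bits
= 38000 bits
= 4750 bytes
= 4.6387 KB
BDP = 38000 bits (4750 bytes)


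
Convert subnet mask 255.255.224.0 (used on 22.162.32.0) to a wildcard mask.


Subnet mask: 255.255.224.0
Wildcard = 255.255.255.255 - subnet mask
255 - 255 = 0
255 - 255 = 0
255 - 224 = 31
255 - 0 = 255
Wildcard: 0.0.31.255
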